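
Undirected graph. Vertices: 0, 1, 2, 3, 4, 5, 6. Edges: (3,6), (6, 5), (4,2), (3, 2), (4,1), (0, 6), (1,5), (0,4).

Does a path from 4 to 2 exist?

Yes

Explore from 4.
Distance 1: reach 0, 1, 2.
Found 2.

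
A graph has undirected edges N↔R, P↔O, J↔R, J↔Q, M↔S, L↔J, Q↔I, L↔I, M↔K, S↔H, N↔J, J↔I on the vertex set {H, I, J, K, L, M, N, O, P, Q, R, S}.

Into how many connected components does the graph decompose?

3

From H: component {H, K, M, S}.
From I: component {I, J, L, N, Q, R}.
From O: component {O, P}.
That's 3 components.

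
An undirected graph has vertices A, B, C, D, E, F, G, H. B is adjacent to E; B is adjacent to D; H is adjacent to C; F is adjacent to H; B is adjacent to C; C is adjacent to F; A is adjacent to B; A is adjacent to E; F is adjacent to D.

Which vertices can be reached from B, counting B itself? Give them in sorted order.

Start at B.
Its neighbours: A, C, D, E.
Then their neighbours: F, H.
Nothing further is reachable.

A, B, C, D, E, F, H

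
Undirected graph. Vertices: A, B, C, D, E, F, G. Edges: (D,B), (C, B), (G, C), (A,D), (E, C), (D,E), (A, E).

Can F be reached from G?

Explore from G.
Distance 1: reach C.
Distance 2: reach B, E.
Distance 3: reach A, D.
The search is exhausted without reaching F; it lies in a different component.

No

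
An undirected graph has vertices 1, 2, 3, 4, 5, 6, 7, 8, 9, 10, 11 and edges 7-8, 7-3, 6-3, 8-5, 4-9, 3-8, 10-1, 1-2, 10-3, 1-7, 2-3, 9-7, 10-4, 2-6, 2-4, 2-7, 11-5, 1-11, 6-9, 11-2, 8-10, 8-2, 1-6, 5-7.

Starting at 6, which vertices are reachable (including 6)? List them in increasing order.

1, 2, 3, 4, 5, 6, 7, 8, 9, 10, 11

Start at 6.
Its neighbours: 1, 2, 3, 9.
Then their neighbours: 4, 7, 8, 10, 11.
Then next layer: 5.
Every vertex is now reached.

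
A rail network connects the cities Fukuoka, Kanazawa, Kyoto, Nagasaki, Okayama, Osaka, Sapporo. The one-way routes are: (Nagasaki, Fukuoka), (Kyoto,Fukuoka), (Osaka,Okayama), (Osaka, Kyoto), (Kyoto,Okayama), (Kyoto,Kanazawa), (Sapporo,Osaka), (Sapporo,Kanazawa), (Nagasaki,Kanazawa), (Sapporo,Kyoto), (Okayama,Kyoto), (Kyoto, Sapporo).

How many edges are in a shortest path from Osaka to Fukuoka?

2

Distance 0: Osaka.
Distance 1: Kyoto, Okayama.
Distance 2: Fukuoka, Kanazawa, Sapporo — contains Fukuoka.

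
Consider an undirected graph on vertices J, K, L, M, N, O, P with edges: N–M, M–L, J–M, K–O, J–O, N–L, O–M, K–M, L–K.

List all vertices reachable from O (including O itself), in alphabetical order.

J, K, L, M, N, O

Start at O.
Its neighbours: J, K, M.
Then their neighbours: L, N.
Nothing further is reachable.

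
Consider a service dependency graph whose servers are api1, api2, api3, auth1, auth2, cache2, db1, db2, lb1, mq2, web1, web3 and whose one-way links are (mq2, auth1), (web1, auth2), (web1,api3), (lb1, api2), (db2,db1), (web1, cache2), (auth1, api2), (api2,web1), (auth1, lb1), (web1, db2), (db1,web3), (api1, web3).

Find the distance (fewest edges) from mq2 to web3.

Distance 0: mq2.
Distance 1: auth1.
Distance 2: api2, lb1.
Distance 3: web1.
Distance 4: api3, auth2, cache2, db2.
Distance 5: db1.
Distance 6: web3 — contains web3.

6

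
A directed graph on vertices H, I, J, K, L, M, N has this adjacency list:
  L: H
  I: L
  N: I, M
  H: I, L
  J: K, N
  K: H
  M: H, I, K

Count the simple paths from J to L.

8

J→K→H→I→L
J→K→H→L
J→N→I→L
J→N→M→H→I→L
J→N→M→H→L
J→N→M→I→L
J→N→M→K→H→I→L
J→N→M→K→H→L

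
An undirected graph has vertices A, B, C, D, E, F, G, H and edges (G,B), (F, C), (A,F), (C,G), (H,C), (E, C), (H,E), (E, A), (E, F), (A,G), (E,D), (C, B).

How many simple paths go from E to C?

E–A–F–C
E–A–G–B–C
E–A–G–C
E–C
E–F–A–G–B–C
E–F–A–G–C
E–F–C
E–H–C

8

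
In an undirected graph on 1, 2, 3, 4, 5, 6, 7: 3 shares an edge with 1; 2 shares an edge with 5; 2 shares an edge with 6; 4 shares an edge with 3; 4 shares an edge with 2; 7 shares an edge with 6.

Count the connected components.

1

From 1: component {1, 2, 3, 4, 5, 6, 7}.
That's 1 component.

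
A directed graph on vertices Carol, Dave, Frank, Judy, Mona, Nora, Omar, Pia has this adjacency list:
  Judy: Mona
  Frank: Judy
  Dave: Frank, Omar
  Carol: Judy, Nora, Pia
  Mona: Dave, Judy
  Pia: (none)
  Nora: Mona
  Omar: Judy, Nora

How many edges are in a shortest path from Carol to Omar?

4

Distance 0: Carol.
Distance 1: Judy, Nora, Pia.
Distance 2: Mona.
Distance 3: Dave.
Distance 4: Frank, Omar — contains Omar.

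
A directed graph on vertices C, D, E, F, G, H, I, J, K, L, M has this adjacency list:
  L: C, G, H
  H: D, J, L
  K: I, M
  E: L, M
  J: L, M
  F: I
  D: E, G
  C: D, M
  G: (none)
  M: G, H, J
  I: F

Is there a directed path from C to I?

No

Explore from C.
Distance 1: reach D, M.
Distance 2: reach E, G, H, J.
Distance 3: reach L.
The search from C is exhausted; no directed path reaches I.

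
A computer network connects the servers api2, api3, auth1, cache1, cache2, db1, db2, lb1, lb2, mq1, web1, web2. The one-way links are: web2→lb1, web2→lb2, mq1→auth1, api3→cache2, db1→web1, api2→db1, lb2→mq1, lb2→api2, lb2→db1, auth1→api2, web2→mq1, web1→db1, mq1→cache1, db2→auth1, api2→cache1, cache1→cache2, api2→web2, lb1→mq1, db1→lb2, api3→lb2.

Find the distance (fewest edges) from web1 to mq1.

3

Distance 0: web1.
Distance 1: db1.
Distance 2: lb2.
Distance 3: api2, mq1 — contains mq1.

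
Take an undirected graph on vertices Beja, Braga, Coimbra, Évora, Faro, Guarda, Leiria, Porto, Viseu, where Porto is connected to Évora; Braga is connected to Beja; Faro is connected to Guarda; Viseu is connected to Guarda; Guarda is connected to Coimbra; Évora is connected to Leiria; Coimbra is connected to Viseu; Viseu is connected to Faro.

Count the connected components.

3

From Beja: component {Beja, Braga}.
From Coimbra: component {Coimbra, Faro, Guarda, Viseu}.
From Évora: component {Évora, Leiria, Porto}.
That's 3 components.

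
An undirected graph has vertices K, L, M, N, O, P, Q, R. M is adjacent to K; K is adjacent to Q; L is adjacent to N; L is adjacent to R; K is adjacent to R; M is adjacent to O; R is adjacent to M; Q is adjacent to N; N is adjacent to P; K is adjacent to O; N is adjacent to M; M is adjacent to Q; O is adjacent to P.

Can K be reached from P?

Explore from P.
Distance 1: reach N, O.
Distance 2: reach K, L, M, Q.
Found K.

Yes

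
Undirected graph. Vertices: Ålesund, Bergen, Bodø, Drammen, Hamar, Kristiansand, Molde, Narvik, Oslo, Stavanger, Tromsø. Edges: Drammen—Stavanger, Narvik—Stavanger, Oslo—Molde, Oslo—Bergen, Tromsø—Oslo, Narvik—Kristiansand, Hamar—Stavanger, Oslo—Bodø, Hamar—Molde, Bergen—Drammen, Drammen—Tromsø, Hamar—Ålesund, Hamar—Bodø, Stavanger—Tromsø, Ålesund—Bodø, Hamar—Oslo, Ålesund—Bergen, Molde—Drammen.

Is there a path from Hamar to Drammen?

Explore from Hamar.
Distance 1: reach Ålesund, Bodø, Molde, Oslo, Stavanger.
Distance 2: reach Bergen, Drammen, Narvik, Tromsø.
Found Drammen.

Yes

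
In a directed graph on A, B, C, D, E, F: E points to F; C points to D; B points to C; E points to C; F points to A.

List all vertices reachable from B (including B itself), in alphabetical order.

Start at B.
Its neighbours: C.
Then their neighbours: D.
Nothing further is reachable.

B, C, D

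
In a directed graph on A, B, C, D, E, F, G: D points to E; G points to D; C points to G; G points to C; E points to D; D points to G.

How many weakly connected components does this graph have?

4

From A: component {A}.
From B: component {B}.
From C: component {C, D, E, G}.
From F: component {F}.
That's 4 components.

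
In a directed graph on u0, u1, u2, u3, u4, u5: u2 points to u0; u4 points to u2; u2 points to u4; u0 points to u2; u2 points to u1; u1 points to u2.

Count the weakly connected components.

From u0: component {u0, u1, u2, u4}.
From u3: component {u3}.
From u5: component {u5}.
That's 3 components.

3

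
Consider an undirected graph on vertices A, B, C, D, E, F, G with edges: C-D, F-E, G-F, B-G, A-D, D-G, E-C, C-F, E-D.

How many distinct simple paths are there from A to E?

A–D–C–E
A–D–C–F–E
A–D–E
A–D–G–F–C–E
A–D–G–F–E

5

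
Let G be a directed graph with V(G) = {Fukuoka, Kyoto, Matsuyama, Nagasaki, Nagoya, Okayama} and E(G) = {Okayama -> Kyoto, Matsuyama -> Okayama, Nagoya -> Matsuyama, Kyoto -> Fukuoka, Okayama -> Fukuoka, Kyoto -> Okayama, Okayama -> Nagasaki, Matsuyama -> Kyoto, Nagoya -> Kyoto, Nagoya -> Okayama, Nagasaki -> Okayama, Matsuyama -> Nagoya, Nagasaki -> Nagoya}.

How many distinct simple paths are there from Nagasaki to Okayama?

Nagasaki→Nagoya→Kyoto→Okayama
Nagasaki→Nagoya→Matsuyama→Kyoto→Okayama
Nagasaki→Nagoya→Matsuyama→Okayama
Nagasaki→Nagoya→Okayama
Nagasaki→Okayama

5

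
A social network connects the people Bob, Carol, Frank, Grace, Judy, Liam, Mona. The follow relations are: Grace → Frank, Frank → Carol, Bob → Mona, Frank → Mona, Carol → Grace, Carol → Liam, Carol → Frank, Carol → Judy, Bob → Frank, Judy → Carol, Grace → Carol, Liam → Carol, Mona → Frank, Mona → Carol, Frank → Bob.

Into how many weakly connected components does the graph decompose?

From Bob: component {Bob, Carol, Frank, Grace, Judy, Liam, Mona}.
That's 1 component.

1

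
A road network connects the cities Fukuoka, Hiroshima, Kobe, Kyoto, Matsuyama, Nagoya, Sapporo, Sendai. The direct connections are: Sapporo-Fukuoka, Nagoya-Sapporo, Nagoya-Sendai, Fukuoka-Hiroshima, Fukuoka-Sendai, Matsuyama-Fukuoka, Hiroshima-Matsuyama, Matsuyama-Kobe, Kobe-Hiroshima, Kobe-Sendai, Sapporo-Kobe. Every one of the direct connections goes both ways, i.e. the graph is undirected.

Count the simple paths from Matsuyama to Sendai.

16

Matsuyama–Fukuoka–Hiroshima–Kobe–Sapporo–Nagoya–Sendai
Matsuyama–Fukuoka–Hiroshima–Kobe–Sendai
Matsuyama–Fukuoka–Sapporo–Kobe–Sendai
Matsuyama–Fukuoka–Sapporo–Nagoya–Sendai
Matsuyama–Fukuoka–Sendai
Matsuyama–Hiroshima–Fukuoka–Sapporo–Kobe–Sendai
Matsuyama–Hiroshima–Fukuoka–Sapporo–Nagoya–Sendai
Matsuyama–Hiroshima–Fukuoka–Sendai
... and 8 more.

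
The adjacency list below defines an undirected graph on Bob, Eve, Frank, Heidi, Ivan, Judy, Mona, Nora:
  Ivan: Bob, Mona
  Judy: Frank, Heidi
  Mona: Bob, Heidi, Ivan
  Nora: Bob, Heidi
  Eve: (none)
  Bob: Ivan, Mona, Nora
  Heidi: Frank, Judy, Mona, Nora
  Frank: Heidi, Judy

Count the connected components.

From Bob: component {Bob, Frank, Heidi, Ivan, Judy, Mona, Nora}.
From Eve: component {Eve}.
That's 2 components.

2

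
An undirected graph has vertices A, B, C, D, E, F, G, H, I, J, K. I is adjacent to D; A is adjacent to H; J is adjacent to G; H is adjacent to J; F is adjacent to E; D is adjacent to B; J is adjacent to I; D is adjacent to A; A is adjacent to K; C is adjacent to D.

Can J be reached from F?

Explore from F.
Distance 1: reach E.
The search is exhausted without reaching J; it lies in a different component.

No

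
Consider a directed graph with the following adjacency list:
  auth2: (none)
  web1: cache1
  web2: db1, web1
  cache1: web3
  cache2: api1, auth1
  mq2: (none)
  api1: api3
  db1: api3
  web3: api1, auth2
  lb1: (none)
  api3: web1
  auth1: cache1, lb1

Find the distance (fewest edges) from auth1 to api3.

Distance 0: auth1.
Distance 1: cache1, lb1.
Distance 2: web3.
Distance 3: api1, auth2.
Distance 4: api3 — contains api3.

4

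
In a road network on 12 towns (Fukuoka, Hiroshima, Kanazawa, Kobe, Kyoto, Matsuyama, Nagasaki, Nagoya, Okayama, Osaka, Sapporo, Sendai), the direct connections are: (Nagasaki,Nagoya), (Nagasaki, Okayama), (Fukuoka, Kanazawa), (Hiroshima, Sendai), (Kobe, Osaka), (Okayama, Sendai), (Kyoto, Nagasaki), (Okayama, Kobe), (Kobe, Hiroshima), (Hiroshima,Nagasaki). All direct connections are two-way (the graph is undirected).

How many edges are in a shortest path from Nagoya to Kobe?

3

Distance 0: Nagoya.
Distance 1: Nagasaki.
Distance 2: Hiroshima, Kyoto, Okayama.
Distance 3: Kobe, Sendai — contains Kobe.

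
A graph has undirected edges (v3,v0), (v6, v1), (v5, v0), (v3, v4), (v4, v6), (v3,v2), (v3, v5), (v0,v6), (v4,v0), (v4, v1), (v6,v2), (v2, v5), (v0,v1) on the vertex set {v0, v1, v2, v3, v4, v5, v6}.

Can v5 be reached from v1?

Explore from v1.
Distance 1: reach v0, v4, v6.
Distance 2: reach v2, v3, v5.
Found v5.

Yes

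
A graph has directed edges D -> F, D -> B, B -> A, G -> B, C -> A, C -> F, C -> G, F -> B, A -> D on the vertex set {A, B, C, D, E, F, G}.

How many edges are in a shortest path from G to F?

4

Distance 0: G.
Distance 1: B.
Distance 2: A.
Distance 3: D.
Distance 4: F — contains F.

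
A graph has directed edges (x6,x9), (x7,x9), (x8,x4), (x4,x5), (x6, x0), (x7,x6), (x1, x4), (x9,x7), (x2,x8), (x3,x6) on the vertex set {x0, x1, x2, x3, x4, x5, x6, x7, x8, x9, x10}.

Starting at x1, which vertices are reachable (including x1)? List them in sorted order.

x1, x4, x5

Start at x1.
Its neighbours: x4.
Then their neighbours: x5.
Nothing further is reachable.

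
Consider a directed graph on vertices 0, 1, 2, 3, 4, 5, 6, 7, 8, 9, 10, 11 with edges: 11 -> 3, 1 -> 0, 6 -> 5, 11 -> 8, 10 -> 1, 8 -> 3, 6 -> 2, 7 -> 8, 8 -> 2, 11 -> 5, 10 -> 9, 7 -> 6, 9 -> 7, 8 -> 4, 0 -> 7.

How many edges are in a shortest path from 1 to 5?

Distance 0: 1.
Distance 1: 0.
Distance 2: 7.
Distance 3: 6, 8.
Distance 4: 2, 3, 4, 5 — contains 5.

4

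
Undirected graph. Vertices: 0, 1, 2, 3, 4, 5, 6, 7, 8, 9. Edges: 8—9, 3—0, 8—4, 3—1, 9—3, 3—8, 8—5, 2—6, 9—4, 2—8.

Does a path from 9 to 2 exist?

Yes

Explore from 9.
Distance 1: reach 3, 4, 8.
Distance 2: reach 0, 1, 2, 5.
Found 2.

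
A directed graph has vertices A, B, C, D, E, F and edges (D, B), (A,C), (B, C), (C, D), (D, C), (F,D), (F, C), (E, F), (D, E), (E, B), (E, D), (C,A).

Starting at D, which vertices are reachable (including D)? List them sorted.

A, B, C, D, E, F

Start at D.
Its neighbours: B, C, E.
Then their neighbours: A, F.
Every vertex is now reached.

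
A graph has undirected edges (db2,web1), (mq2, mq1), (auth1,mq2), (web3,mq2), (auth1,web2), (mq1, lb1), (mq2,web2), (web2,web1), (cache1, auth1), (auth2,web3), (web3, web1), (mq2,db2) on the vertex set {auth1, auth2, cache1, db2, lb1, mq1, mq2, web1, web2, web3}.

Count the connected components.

From auth1: component {auth1, auth2, cache1, db2, lb1, mq1, mq2, web1, web2, web3}.
That's 1 component.

1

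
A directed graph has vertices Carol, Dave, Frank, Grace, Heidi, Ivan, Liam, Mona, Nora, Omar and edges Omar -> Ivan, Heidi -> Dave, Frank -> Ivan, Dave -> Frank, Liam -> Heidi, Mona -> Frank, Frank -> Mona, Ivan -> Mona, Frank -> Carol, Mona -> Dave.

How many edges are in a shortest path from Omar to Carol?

Distance 0: Omar.
Distance 1: Ivan.
Distance 2: Mona.
Distance 3: Dave, Frank.
Distance 4: Carol — contains Carol.

4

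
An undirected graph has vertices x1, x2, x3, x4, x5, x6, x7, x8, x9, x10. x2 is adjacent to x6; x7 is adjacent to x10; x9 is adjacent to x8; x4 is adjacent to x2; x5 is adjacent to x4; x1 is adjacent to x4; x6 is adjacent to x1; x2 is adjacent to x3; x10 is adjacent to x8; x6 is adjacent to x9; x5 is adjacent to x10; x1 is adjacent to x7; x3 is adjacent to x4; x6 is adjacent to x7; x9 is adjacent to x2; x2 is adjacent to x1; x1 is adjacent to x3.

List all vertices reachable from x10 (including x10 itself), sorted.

x1, x2, x3, x4, x5, x6, x7, x8, x9, x10

Start at x10.
Its neighbours: x5, x7, x8.
Then their neighbours: x1, x4, x6, x9.
Then next layer: x2, x3.
Every vertex is now reached.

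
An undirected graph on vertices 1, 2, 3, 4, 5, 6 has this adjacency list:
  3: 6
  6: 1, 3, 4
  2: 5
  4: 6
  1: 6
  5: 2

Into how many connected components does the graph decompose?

2

From 1: component {1, 3, 4, 6}.
From 2: component {2, 5}.
That's 2 components.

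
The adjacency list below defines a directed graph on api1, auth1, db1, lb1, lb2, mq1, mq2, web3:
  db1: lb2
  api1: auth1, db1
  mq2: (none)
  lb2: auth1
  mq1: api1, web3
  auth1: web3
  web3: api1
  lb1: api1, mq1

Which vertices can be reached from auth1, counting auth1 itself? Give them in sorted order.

api1, auth1, db1, lb2, web3

Start at auth1.
Its neighbours: web3.
Then their neighbours: api1.
Then next layer: db1.
Then next layer: lb2.
Nothing further is reachable.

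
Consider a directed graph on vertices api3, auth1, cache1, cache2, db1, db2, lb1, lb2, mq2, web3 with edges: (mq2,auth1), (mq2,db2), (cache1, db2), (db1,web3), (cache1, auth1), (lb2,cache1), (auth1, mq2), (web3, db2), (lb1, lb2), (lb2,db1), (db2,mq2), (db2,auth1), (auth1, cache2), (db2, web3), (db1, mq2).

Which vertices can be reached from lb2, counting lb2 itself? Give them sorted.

Start at lb2.
Its neighbours: cache1, db1.
Then their neighbours: auth1, db2, mq2, web3.
Then next layer: cache2.
Nothing further is reachable.

auth1, cache1, cache2, db1, db2, lb2, mq2, web3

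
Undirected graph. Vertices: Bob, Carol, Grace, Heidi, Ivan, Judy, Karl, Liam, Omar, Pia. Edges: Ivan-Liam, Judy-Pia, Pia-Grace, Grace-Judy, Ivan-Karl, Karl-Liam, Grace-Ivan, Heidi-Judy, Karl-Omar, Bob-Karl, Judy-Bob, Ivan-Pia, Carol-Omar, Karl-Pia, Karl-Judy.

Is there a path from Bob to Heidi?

Explore from Bob.
Distance 1: reach Judy, Karl.
Distance 2: reach Grace, Heidi, Ivan, Liam, Omar, Pia.
Found Heidi.

Yes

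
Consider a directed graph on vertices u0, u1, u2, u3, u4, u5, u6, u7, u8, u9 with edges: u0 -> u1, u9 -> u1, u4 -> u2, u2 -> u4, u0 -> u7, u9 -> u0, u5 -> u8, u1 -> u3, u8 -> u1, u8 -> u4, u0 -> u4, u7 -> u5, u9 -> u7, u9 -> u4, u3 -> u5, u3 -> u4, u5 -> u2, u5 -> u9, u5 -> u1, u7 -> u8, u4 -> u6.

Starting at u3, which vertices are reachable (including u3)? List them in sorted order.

Start at u3.
Its neighbours: u4, u5.
Then their neighbours: u1, u2, u6, u8, u9.
Then next layer: u0, u7.
Every vertex is now reached.

u0, u1, u2, u3, u4, u5, u6, u7, u8, u9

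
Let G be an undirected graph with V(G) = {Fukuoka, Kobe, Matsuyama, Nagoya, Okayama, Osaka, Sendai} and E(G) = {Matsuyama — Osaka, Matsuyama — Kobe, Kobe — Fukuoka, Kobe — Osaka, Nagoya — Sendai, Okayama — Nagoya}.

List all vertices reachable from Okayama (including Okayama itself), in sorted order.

Start at Okayama.
Its neighbours: Nagoya.
Then their neighbours: Sendai.
Nothing further is reachable.

Nagoya, Okayama, Sendai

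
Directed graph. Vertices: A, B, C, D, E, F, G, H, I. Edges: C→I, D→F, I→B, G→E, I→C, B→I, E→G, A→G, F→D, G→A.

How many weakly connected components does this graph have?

4

From A: component {A, E, G}.
From B: component {B, C, I}.
From D: component {D, F}.
From H: component {H}.
That's 4 components.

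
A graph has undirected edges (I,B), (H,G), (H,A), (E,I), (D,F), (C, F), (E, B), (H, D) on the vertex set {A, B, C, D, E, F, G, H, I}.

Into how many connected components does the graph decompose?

From A: component {A, C, D, F, G, H}.
From B: component {B, E, I}.
That's 2 components.

2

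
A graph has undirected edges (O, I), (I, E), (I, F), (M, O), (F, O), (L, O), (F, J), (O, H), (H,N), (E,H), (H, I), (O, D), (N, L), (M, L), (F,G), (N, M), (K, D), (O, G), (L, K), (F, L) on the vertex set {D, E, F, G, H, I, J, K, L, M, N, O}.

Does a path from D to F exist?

Yes

Explore from D.
Distance 1: reach K, O.
Distance 2: reach F, G, H, I, L, M.
Found F.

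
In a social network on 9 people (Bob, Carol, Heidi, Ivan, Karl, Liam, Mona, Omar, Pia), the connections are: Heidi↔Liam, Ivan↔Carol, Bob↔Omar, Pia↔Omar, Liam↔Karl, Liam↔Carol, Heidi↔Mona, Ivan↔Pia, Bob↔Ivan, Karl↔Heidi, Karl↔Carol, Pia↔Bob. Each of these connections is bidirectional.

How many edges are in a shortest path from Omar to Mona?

Distance 0: Omar.
Distance 1: Bob, Pia.
Distance 2: Ivan.
Distance 3: Carol.
Distance 4: Karl, Liam.
Distance 5: Heidi.
Distance 6: Mona — contains Mona.

6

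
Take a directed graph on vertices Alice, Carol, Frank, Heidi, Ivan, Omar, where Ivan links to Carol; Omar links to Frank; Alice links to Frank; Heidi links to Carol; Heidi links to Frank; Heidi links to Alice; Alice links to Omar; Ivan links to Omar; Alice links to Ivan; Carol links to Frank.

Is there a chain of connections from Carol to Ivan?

No

Explore from Carol.
Distance 1: reach Frank.
The search from Carol is exhausted; no directed path reaches Ivan.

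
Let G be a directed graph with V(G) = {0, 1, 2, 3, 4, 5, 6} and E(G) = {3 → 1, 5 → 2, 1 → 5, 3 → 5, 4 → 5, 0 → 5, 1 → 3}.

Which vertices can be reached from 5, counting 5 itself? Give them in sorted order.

Start at 5.
Its neighbours: 2.
Nothing further is reachable.

2, 5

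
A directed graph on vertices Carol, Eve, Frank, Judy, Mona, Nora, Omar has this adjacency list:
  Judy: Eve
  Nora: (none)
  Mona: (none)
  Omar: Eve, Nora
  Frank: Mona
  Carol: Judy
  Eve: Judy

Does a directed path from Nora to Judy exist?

Nora has no outgoing edges, so nothing is reachable from it.

No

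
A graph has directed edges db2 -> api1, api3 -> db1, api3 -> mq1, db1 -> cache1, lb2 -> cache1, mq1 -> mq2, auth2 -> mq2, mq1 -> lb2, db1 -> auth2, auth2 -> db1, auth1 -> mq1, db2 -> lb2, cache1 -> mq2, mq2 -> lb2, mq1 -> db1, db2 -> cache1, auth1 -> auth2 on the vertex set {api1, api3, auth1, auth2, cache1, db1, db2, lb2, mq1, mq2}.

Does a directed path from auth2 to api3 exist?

Explore from auth2.
Distance 1: reach db1, mq2.
Distance 2: reach cache1, lb2.
The search from auth2 is exhausted; no directed path reaches api3.

No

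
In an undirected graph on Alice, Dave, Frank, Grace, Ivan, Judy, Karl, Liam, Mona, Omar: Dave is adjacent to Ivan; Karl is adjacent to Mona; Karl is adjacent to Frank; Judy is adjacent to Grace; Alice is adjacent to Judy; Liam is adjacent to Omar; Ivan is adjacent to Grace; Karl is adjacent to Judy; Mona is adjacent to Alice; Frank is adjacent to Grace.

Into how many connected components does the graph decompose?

2

From Alice: component {Alice, Dave, Frank, Grace, Ivan, Judy, Karl, Mona}.
From Liam: component {Liam, Omar}.
That's 2 components.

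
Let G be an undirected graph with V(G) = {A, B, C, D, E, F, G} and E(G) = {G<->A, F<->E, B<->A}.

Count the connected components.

4

From A: component {A, B, G}.
From C: component {C}.
From D: component {D}.
From E: component {E, F}.
That's 4 components.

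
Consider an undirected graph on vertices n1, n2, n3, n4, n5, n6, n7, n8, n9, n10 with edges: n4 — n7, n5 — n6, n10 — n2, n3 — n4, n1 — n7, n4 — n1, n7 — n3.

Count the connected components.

5

From n1: component {n1, n3, n4, n7}.
From n2: component {n2, n10}.
From n5: component {n5, n6}.
From n8: component {n8}.
From n9: component {n9}.
That's 5 components.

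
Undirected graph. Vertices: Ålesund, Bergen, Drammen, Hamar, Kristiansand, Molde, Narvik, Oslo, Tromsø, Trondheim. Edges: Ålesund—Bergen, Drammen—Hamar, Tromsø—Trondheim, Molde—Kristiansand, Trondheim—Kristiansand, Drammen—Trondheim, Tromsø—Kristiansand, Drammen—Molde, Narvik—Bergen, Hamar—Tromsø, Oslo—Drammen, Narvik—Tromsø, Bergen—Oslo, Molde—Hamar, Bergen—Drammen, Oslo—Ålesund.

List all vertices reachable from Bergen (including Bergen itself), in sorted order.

Start at Bergen.
Its neighbours: Ålesund, Drammen, Narvik, Oslo.
Then their neighbours: Hamar, Molde, Tromsø, Trondheim.
Then next layer: Kristiansand.
Every vertex is now reached.

Ålesund, Bergen, Drammen, Hamar, Kristiansand, Molde, Narvik, Oslo, Tromsø, Trondheim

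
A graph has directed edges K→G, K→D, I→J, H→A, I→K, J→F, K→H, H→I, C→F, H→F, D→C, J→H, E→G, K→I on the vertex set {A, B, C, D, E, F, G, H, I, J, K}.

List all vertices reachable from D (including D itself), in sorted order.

Start at D.
Its neighbours: C.
Then their neighbours: F.
Nothing further is reachable.

C, D, F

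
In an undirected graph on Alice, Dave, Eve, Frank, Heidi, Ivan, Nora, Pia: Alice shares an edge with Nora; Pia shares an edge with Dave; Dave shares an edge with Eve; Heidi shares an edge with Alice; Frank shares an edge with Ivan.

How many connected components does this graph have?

From Alice: component {Alice, Heidi, Nora}.
From Dave: component {Dave, Eve, Pia}.
From Frank: component {Frank, Ivan}.
That's 3 components.

3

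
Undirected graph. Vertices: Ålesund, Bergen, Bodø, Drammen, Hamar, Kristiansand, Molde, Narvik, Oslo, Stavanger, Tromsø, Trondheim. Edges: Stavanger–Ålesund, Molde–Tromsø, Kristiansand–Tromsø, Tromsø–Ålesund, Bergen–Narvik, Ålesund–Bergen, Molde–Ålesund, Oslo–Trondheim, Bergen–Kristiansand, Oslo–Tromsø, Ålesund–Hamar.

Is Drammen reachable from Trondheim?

Explore from Trondheim.
Distance 1: reach Oslo.
Distance 2: reach Tromsø.
Distance 3: reach Ålesund, Kristiansand, Molde.
Distance 4: reach Bergen, Hamar, Stavanger.
Distance 5: reach Narvik.
The search is exhausted without reaching Drammen; it lies in a different component.

No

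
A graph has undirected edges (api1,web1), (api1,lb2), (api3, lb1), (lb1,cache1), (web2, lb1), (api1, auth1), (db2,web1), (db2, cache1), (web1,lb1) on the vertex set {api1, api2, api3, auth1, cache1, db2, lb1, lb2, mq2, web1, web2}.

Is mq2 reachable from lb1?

Explore from lb1.
Distance 1: reach api3, cache1, web1, web2.
Distance 2: reach api1, db2.
Distance 3: reach auth1, lb2.
The search is exhausted without reaching mq2; it lies in a different component.

No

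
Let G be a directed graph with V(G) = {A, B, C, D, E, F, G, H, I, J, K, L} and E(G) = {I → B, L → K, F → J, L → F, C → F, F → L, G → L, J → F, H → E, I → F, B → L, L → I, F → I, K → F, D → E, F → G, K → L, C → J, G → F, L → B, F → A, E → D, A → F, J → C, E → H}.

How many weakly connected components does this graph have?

2

From A: component {A, B, C, F, G, I, J, K, L}.
From D: component {D, E, H}.
That's 2 components.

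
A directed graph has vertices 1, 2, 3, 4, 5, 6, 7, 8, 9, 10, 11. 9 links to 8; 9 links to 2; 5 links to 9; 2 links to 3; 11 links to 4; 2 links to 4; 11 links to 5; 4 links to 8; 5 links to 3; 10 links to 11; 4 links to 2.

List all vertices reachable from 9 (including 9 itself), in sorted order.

2, 3, 4, 8, 9

Start at 9.
Its neighbours: 2, 8.
Then their neighbours: 3, 4.
Nothing further is reachable.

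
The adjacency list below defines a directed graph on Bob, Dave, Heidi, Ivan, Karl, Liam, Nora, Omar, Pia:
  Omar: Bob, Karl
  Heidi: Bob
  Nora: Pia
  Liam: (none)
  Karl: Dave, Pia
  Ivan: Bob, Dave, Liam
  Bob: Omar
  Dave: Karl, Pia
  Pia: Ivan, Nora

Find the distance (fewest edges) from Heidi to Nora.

Distance 0: Heidi.
Distance 1: Bob.
Distance 2: Omar.
Distance 3: Karl.
Distance 4: Dave, Pia.
Distance 5: Ivan, Nora — contains Nora.

5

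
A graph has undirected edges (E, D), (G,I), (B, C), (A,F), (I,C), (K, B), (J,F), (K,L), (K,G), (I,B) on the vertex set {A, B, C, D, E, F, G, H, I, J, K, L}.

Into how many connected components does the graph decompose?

From A: component {A, F, J}.
From B: component {B, C, G, I, K, L}.
From D: component {D, E}.
From H: component {H}.
That's 4 components.

4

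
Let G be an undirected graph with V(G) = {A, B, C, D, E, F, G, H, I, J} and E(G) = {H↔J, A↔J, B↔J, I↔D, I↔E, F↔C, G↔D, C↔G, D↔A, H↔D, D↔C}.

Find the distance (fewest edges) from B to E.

Distance 0: B.
Distance 1: J.
Distance 2: A, H.
Distance 3: D.
Distance 4: C, G, I.
Distance 5: E, F — contains E.

5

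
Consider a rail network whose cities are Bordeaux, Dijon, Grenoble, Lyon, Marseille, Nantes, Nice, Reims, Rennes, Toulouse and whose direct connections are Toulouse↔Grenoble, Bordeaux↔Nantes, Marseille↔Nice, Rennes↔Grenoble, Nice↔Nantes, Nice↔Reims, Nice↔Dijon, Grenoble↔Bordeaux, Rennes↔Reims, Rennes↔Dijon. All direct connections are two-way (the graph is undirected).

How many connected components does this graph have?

2

From Bordeaux: component {Bordeaux, Dijon, Grenoble, Marseille, Nantes, Nice, Reims, Rennes, Toulouse}.
From Lyon: component {Lyon}.
That's 2 components.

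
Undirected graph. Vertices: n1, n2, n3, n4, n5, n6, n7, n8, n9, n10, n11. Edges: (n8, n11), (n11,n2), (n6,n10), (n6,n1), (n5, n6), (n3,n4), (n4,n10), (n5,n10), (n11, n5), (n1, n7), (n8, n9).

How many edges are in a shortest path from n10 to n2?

Distance 0: n10.
Distance 1: n4, n5, n6.
Distance 2: n1, n3, n11.
Distance 3: n2, n7, n8 — contains n2.

3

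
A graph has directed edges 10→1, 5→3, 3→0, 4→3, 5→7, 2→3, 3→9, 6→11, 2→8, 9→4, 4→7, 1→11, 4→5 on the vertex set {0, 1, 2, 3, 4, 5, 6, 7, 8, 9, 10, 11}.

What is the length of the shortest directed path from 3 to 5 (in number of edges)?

3

Distance 0: 3.
Distance 1: 0, 9.
Distance 2: 4.
Distance 3: 5, 7 — contains 5.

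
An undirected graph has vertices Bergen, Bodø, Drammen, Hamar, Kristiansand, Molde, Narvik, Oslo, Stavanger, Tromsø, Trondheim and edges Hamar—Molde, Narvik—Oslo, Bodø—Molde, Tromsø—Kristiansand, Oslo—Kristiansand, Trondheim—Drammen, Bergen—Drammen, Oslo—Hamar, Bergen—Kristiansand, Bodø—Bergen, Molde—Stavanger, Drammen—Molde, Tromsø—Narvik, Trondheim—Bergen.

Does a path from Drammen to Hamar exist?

Explore from Drammen.
Distance 1: reach Bergen, Molde, Trondheim.
Distance 2: reach Bodø, Hamar, Kristiansand, Stavanger.
Found Hamar.

Yes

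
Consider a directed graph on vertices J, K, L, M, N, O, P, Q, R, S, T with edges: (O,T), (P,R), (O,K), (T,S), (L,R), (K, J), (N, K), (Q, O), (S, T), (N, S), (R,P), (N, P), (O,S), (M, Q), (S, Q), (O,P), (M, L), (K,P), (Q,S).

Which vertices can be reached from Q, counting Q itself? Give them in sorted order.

Start at Q.
Its neighbours: O, S.
Then their neighbours: K, P, T.
Then next layer: J, R.
Nothing further is reachable.

J, K, O, P, Q, R, S, T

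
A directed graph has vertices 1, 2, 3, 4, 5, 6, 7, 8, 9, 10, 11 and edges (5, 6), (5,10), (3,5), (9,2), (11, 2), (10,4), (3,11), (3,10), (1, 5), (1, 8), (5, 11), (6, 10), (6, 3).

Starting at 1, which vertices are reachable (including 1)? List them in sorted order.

1, 2, 3, 4, 5, 6, 8, 10, 11

Start at 1.
Its neighbours: 5, 8.
Then their neighbours: 6, 10, 11.
Then next layer: 2, 3, 4.
Nothing further is reachable.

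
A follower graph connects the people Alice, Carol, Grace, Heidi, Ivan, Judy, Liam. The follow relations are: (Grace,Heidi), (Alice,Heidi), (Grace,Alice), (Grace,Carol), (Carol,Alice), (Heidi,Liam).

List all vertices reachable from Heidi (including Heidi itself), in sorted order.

Start at Heidi.
Its neighbours: Liam.
Nothing further is reachable.

Heidi, Liam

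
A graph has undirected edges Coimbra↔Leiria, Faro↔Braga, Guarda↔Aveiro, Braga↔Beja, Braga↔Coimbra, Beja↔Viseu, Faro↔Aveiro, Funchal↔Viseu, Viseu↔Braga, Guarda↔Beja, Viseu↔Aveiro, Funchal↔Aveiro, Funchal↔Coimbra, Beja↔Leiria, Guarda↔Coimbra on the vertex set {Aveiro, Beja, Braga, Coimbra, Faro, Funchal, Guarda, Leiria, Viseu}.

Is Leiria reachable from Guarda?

Explore from Guarda.
Distance 1: reach Aveiro, Beja, Coimbra.
Distance 2: reach Braga, Faro, Funchal, Leiria, Viseu.
Found Leiria.

Yes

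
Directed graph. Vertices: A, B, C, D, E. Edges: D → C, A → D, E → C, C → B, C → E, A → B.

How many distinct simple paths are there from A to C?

1

A→D→C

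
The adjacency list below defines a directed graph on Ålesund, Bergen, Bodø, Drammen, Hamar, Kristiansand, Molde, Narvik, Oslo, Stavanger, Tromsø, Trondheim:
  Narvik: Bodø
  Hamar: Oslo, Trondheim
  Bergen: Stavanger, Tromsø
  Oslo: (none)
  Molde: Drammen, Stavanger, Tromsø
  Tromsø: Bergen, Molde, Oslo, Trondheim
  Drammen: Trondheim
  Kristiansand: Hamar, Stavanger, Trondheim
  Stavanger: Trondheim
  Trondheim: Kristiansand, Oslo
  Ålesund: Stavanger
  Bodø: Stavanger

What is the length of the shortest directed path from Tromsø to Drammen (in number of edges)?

2

Distance 0: Tromsø.
Distance 1: Bergen, Molde, Oslo, Trondheim.
Distance 2: Drammen, Kristiansand, Stavanger — contains Drammen.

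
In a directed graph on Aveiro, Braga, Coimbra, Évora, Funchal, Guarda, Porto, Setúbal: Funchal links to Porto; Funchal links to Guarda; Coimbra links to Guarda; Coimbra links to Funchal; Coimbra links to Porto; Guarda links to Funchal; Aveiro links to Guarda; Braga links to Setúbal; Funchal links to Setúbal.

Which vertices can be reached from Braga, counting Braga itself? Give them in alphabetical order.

Start at Braga.
Its neighbours: Setúbal.
Nothing further is reachable.

Braga, Setúbal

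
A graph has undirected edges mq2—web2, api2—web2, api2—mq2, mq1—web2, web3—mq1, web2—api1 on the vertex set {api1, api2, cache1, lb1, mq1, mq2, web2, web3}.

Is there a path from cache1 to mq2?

cache1 has no edges, so nothing is reachable from it.

No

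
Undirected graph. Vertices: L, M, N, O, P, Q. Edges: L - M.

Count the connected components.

From L: component {L, M}.
From N: component {N}.
From O: component {O}.
From P: component {P}.
From Q: component {Q}.
That's 5 components.

5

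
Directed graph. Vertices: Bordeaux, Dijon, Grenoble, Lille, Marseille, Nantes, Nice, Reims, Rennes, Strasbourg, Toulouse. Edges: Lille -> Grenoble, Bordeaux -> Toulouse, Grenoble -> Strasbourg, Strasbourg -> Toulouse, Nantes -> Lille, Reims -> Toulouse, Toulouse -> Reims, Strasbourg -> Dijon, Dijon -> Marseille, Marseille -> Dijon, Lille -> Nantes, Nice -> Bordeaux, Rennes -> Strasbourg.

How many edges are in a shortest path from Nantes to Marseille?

Distance 0: Nantes.
Distance 1: Lille.
Distance 2: Grenoble.
Distance 3: Strasbourg.
Distance 4: Dijon, Toulouse.
Distance 5: Marseille, Reims — contains Marseille.

5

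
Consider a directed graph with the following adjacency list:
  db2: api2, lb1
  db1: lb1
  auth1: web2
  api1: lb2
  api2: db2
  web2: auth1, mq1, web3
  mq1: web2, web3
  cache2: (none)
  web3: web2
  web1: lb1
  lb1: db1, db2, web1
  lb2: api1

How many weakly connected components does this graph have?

4

From api1: component {api1, lb2}.
From api2: component {api2, db1, db2, lb1, web1}.
From auth1: component {auth1, mq1, web2, web3}.
From cache2: component {cache2}.
That's 4 components.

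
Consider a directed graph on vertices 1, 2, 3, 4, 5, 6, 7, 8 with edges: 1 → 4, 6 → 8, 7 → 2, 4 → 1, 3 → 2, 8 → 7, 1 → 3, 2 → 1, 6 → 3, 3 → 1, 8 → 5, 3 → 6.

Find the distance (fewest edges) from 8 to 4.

4

Distance 0: 8.
Distance 1: 5, 7.
Distance 2: 2.
Distance 3: 1.
Distance 4: 3, 4 — contains 4.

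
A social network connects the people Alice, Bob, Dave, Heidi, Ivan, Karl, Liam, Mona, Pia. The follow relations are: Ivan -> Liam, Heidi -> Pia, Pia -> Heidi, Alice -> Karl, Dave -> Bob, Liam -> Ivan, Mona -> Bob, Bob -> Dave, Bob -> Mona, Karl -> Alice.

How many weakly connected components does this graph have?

4

From Alice: component {Alice, Karl}.
From Bob: component {Bob, Dave, Mona}.
From Heidi: component {Heidi, Pia}.
From Ivan: component {Ivan, Liam}.
That's 4 components.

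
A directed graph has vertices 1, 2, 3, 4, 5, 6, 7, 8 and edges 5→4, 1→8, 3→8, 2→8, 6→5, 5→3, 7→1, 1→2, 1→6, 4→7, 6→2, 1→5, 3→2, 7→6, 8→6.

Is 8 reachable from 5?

Explore from 5.
Distance 1: reach 3, 4.
Distance 2: reach 2, 7, 8.
Found 8.

Yes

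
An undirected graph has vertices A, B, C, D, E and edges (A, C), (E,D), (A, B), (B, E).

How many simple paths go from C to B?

1

C–A–B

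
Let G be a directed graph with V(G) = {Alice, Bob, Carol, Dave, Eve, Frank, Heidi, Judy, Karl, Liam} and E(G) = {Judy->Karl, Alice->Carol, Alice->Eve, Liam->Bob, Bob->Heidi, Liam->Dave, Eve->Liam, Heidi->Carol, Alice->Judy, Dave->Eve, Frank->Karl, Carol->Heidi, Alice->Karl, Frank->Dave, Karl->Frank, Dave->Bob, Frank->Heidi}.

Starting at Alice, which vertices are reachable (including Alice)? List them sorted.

Start at Alice.
Its neighbours: Carol, Eve, Judy, Karl.
Then their neighbours: Frank, Heidi, Liam.
Then next layer: Bob, Dave.
Every vertex is now reached.

Alice, Bob, Carol, Dave, Eve, Frank, Heidi, Judy, Karl, Liam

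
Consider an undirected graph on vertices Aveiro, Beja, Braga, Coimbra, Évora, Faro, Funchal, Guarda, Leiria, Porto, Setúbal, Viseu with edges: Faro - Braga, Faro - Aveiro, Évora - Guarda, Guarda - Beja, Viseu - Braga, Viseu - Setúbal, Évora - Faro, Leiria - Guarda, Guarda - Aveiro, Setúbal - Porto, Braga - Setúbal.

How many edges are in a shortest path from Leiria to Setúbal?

Distance 0: Leiria.
Distance 1: Guarda.
Distance 2: Aveiro, Beja, Évora.
Distance 3: Faro.
Distance 4: Braga.
Distance 5: Setúbal, Viseu — contains Setúbal.

5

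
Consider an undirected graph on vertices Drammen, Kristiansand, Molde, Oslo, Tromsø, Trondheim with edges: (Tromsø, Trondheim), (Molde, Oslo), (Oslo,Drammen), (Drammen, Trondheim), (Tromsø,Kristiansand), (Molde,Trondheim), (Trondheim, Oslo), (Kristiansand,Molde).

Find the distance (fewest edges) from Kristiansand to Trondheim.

Distance 0: Kristiansand.
Distance 1: Molde, Tromsø.
Distance 2: Oslo, Trondheim — contains Trondheim.

2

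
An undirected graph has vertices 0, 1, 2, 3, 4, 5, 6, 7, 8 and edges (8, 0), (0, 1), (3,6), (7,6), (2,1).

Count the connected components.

From 0: component {0, 1, 2, 8}.
From 3: component {3, 6, 7}.
From 4: component {4}.
From 5: component {5}.
That's 4 components.

4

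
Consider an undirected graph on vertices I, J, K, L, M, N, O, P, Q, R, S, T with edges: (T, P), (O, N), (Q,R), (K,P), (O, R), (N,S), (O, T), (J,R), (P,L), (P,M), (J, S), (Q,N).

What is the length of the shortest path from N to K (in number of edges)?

Distance 0: N.
Distance 1: O, Q, S.
Distance 2: J, R, T.
Distance 3: P.
Distance 4: K, L, M — contains K.

4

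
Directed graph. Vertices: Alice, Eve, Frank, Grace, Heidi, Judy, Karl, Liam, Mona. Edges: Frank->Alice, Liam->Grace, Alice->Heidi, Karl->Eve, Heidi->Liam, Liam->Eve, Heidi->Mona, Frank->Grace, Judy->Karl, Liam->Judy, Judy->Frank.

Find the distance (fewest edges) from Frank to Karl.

5

Distance 0: Frank.
Distance 1: Alice, Grace.
Distance 2: Heidi.
Distance 3: Liam, Mona.
Distance 4: Eve, Judy.
Distance 5: Karl — contains Karl.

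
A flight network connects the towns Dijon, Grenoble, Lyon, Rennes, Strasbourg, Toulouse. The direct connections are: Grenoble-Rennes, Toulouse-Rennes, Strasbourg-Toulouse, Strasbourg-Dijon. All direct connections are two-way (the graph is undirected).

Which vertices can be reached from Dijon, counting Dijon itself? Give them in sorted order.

Dijon, Grenoble, Rennes, Strasbourg, Toulouse

Start at Dijon.
Its neighbours: Strasbourg.
Then their neighbours: Toulouse.
Then next layer: Rennes.
Then next layer: Grenoble.
Nothing further is reachable.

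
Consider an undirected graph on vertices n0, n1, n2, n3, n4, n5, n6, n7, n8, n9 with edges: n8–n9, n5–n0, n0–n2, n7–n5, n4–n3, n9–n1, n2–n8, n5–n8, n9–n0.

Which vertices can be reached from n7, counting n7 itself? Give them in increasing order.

n0, n1, n2, n5, n7, n8, n9

Start at n7.
Its neighbours: n5.
Then their neighbours: n0, n8.
Then next layer: n2, n9.
Then next layer: n1.
Nothing further is reachable.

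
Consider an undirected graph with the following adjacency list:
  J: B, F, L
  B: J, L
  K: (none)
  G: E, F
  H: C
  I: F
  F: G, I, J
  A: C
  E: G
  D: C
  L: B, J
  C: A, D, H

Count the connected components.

3

From A: component {A, C, D, H}.
From B: component {B, E, F, G, I, J, L}.
From K: component {K}.
That's 3 components.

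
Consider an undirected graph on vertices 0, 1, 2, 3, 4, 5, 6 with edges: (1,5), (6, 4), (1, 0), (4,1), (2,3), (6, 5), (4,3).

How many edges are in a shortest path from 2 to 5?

4

Distance 0: 2.
Distance 1: 3.
Distance 2: 4.
Distance 3: 1, 6.
Distance 4: 0, 5 — contains 5.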